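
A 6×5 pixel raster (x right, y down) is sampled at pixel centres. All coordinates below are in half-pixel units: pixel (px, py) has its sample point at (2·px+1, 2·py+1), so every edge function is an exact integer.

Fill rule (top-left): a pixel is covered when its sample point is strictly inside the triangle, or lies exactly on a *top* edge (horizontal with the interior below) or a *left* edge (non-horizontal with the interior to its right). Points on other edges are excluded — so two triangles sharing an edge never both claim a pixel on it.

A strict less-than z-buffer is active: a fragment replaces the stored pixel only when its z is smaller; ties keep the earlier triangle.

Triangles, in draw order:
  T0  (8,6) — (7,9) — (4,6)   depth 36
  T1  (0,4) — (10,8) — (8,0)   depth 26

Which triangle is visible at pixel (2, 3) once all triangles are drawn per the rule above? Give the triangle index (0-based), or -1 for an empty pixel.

T0:
  2·area = 12
  edge (8, 6)→(7, 9): d=(-1,3) right/bottom  bias=-1
  edge (7, 9)→(4, 6): d=(-3,-3) top-left  bias=+0
  edge (4, 6)→(8, 6): d=(4,0) top-left  bias=+0
    (0,1)@(1, 3): e=[24,0,-12] → ·  [on edge]
    (4,1)@(9, 3): e=[0,24,-12] → ·  [on edge]
    (1,2)@(3, 5): e=[16,0,-4] → ·  [on edge]
    (2,3)@(5, 7): e=[8,0,4] → #  [on edge]
    (3,3)@(7, 7): e=[2,6,4] → #
    (4,3)@(9, 7): e=[-4,12,4] → ·
    (2,4)@(5, 9): e=[6,-6,12] → ·
    (3,4)@(7, 9): e=[0,0,12] → ·  [on edge]
  covered (2 px):
    · · · · · ·
    · · · · · ·
    · · · · · ·
    · · # # · ·
    · · · · · ·
T1:
  2·area = 72  (B↔C swapped to make it positive)
  edge (0, 4)→(8, 0): d=(8,-4) top-left  bias=+0
  edge (8, 0)→(10, 8): d=(2,8) right/bottom  bias=-1
  edge (10, 8)→(0, 4): d=(-10,-4) top-left  bias=+0
    (3,0)@(7, 1): e=[4,10,58] → #
    (4,0)@(9, 1): e=[12,-6,66] → ·
    (1,1)@(3, 3): e=[4,46,22] → #
    (2,1)@(5, 3): e=[12,30,30] → #
    (4,1)@(9, 3): e=[28,-2,46] → ·
    (1,2)@(3, 5): e=[20,50,2] → #
    (4,2)@(9, 5): e=[44,2,26] → #
    (5,2)@(11, 5): e=[52,-14,34] → ·
    (1,3)@(3, 7): e=[36,54,-18] → ·
    (2,3)@(5, 7): e=[44,38,-10] → ·
    (3,3)@(7, 7): e=[52,22,-2] → ·
    (4,3)@(9, 7): e=[60,6,6] → #
  covered (9 px):
    · · · # · ·
    · # # # · ·
    · # # # # ·
    · · · · # ·
    · · · · · ·

Z-buffer (winner per pixel, '.' = empty):
  . . . 1 . .
  . 1 1 1 . .
  . 1 1 1 1 .
  . . 0 0 1 .
  . . . . . .

Result: 0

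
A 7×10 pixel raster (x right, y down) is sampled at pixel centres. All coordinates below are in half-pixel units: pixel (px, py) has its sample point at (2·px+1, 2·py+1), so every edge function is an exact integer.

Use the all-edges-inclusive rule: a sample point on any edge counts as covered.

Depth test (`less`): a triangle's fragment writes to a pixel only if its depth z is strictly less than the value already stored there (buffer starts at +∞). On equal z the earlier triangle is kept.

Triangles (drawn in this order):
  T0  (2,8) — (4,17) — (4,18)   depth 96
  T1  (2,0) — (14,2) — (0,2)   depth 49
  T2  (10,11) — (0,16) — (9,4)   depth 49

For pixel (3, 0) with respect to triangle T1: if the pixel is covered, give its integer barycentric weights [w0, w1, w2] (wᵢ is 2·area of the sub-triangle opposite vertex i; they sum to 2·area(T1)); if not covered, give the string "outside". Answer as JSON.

T0:
  2·area = 2
  edge (2, 8)→(4, 17): d=(2,9) inclusive
  edge (4, 17)→(4, 18): d=(0,1) inclusive
  edge (4, 18)→(2, 8): d=(-2,-10) inclusive
    (0,1)@(1, 3): e=[-1,3,0] → ·  [on edge]
    (1,6)@(3, 13): e=[1,1,0] → █  [on edge]
    (2,6)@(5, 13): e=[-17,-1,20] → ·
    (1,7)@(3, 15): e=[5,1,-4] → ·
  covered (1 px):
    · · · · · · ·
    · · · · · · ·
    · · · · · · ·
    · · · · · · ·
    · · · · · · ·
    · · · · · · ·
    · █ · · · · ·
    · · · · · · ·
    · · · · · · ·
    · · · · · · ·
T1:
  2·area = 28
  edge (2, 0)→(14, 2): d=(12,2) inclusive
  edge (14, 2)→(0, 2): d=(-14,0) inclusive
  edge (0, 2)→(2, 0): d=(2,-2) inclusive
    (0,0)@(1, 1): e=[14,14,0] → █  [on edge]
    (1,0)@(3, 1): e=[10,14,4] → █
    (2,0)@(5, 1): e=[6,14,8] → █
    (3,0)@(7, 1): e=[2,14,12] → █
    (4,0)@(9, 1): e=[-2,14,16] → ·
    (0,1)@(1, 3): e=[38,-14,4] → ·
    (1,1)@(3, 3): e=[34,-14,8] → ·
    (2,1)@(5, 3): e=[30,-14,12] → ·
    (3,1)@(7, 3): e=[26,-14,16] → ·
  covered (4 px):
    █ █ █ █ · · ·
    · · · · · · ·
    · · · · · · ·
    · · · · · · ·
    · · · · · · ·
    · · · · · · ·
    · · · · · · ·
    · · · · · · ·
    · · · · · · ·
    · · · · · · ·
T2:
  2·area = 75
  edge (10, 11)→(0, 16): d=(-10,5) inclusive
  edge (0, 16)→(9, 4): d=(9,-12) inclusive
  edge (9, 4)→(10, 11): d=(1,7) inclusive
    (4,2)@(9, 5): e=[65,9,1] → █
    (5,2)@(11, 5): e=[55,33,-13] → ·
    (3,3)@(7, 7): e=[55,3,17] → █
    (5,3)@(11, 7): e=[35,51,-11] → ·
    (3,4)@(7, 9): e=[35,21,19] → █
    (5,4)@(11, 9): e=[15,69,-9] → ·
    (2,5)@(5, 11): e=[25,15,35] → █
    (5,5)@(11, 11): e=[-5,87,-7] → ·
    (1,6)@(3, 13): e=[15,9,51] → █
    (3,6)@(7, 13): e=[-5,57,23] → ·
    (4,6)@(9, 13): e=[-15,81,9] → ·
    (0,7)@(1, 15): e=[5,3,67] → █
  covered (11 px):
    · · · · · · ·
    · · · · · · ·
    · · · · █ · ·
    · · · █ █ · ·
    · · · █ █ · ·
    · · █ █ █ · ·
    · █ █ · · · ·
    █ · · · · · ·
    · · · · · · ·
    · · · · · · ·

Final: [14,12,2]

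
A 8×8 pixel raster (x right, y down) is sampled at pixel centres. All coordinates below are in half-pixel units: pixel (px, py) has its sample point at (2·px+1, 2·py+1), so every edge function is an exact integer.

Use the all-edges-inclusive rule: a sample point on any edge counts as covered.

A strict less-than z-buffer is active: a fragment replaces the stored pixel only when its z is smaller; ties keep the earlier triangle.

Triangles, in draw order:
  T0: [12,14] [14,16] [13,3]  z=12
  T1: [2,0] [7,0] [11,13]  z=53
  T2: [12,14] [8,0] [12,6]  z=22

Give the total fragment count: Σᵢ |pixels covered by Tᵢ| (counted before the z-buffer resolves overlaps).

T0:
  2·area = 24  (B↔C swapped to make it positive)
  edge (12, 14)→(13, 3): d=(1,-11) inclusive
  edge (13, 3)→(14, 16): d=(1,13) inclusive
  edge (14, 16)→(12, 14): d=(-2,-2) inclusive
    (0,1)@(1, 3): e=[-132,156,0] → ·  [on edge]
    (6,1)@(13, 3): e=[0,0,24] → █  [on edge]
    (7,1)@(15, 3): e=[22,-26,28] → ·
    (1,2)@(3, 5): e=[-108,132,0] → ·  [on edge]
    (6,2)@(13, 5): e=[2,2,20] → █
    (7,2)@(15, 5): e=[24,-24,24] → ·
    (2,3)@(5, 7): e=[-84,108,0] → ·  [on edge]
    (6,3)@(13, 7): e=[4,4,16] → █
    (7,3)@(15, 7): e=[26,-22,20] → ·
    (3,4)@(7, 9): e=[-60,84,0] → ·  [on edge]
    (6,4)@(13, 9): e=[6,6,12] → █
    (7,4)@(15, 9): e=[28,-20,16] → ·
    (4,5)@(9, 11): e=[-36,60,0] → ·  [on edge]
    (5,6)@(11, 13): e=[-12,36,0] → ·  [on edge]
    (6,7)@(13, 15): e=[12,12,0] → █  [on edge]
  covered (7 px):
    · · · · · · · ·
    · · · · · · █ ·
    · · · · · · █ ·
    · · · · · · █ ·
    · · · · · · █ ·
    · · · · · · █ ·
    · · · · · · █ ·
    · · · · · · █ ·
T1:
  2·area = 65
  edge (2, 0)→(7, 0): d=(5,0) inclusive
  edge (7, 0)→(11, 13): d=(4,13) inclusive
  edge (11, 13)→(2, 0): d=(-9,-13) inclusive
    (1,0)@(3, 1): e=[5,56,4] → █
    (2,0)@(5, 1): e=[5,30,30] → █
    (3,0)@(7, 1): e=[5,4,56] → █
    (4,0)@(9, 1): e=[5,-22,82] → ·
    (1,1)@(3, 3): e=[15,64,-14] → ·
    (2,1)@(5, 3): e=[15,38,12] → █
    (4,1)@(9, 3): e=[15,-14,64] → ·
    (2,2)@(5, 5): e=[25,46,-6] → ·
    (3,2)@(7, 5): e=[25,20,20] → █
    (4,2)@(9, 5): e=[25,-6,46] → ·
    (3,3)@(7, 7): e=[35,28,2] → █
    (4,3)@(9, 7): e=[35,2,28] → █
    (5,6)@(11, 13): e=[65,0,0] → █  [on edge]
  covered (10 px):
    · █ █ █ · · · ·
    · · █ █ · · · ·
    · · · █ · · · ·
    · · · █ █ · · ·
    · · · · █ · · ·
    · · · · · · · ·
    · · · · · █ · ·
    · · · · · · · ·
T2:
  2·area = 32
  edge (12, 14)→(8, 0): d=(-4,-14) inclusive
  edge (8, 0)→(12, 6): d=(4,6) inclusive
  edge (12, 6)→(12, 14): d=(0,8) inclusive
    (4,1)@(9, 3): e=[2,6,24] → █
    (5,1)@(11, 3): e=[30,-6,8] → ·
    (4,2)@(9, 5): e=[-6,14,24] → ·
    (5,2)@(11, 5): e=[22,2,8] → █
    (6,2)@(13, 5): e=[50,-10,-8] → ·
    (5,3)@(11, 7): e=[14,10,8] → █
    (6,3)@(13, 7): e=[42,-2,-8] → ·
    (5,4)@(11, 9): e=[6,18,8] → █
    (6,4)@(13, 9): e=[34,6,-8] → ·
    (5,5)@(11, 11): e=[-2,26,8] → ·
  covered (4 px):
    · · · · · · · ·
    · · · · █ · · ·
    · · · · · █ · ·
    · · · · · █ · ·
    · · · · · █ · ·
    · · · · · · · ·
    · · · · · · · ·
    · · · · · · · ·

Final: 21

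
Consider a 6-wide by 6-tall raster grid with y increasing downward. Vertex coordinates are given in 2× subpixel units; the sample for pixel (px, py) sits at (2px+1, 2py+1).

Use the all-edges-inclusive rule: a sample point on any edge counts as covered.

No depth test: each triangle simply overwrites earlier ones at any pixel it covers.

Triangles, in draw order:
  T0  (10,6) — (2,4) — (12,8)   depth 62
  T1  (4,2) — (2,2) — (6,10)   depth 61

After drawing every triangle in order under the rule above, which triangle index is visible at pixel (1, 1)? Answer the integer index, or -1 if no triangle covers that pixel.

T0:
  2·area = 12  (B↔C swapped to make it positive)
  edge (10, 6)→(12, 8): d=(2,2) inclusive
  edge (12, 8)→(2, 4): d=(-10,-4) inclusive
  edge (2, 4)→(10, 6): d=(8,2) inclusive
    (2,0)@(5, 1): e=[0,42,-30] → .  [on edge]
    (3,1)@(7, 3): e=[0,30,-18] → .  [on edge]
    (2,2)@(5, 5): e=[8,2,2] → X
    (3,2)@(7, 5): e=[4,10,-2] → .
    (4,2)@(9, 5): e=[0,18,-6] → .  [on edge]
    (2,3)@(5, 7): e=[12,-18,18] → .
    (5,3)@(11, 7): e=[0,6,6] → X  [on edge]
    (5,4)@(11, 9): e=[4,-14,22] → .
  covered (2 px):
    . . . . . .
    . . . . . .
    . . X . . .
    . . . . . X
    . . . . . .
    . . . . . .
T1:
  2·area = 16  (B↔C swapped to make it positive)
  edge (4, 2)→(6, 10): d=(2,8) inclusive
  edge (6, 10)→(2, 2): d=(-4,-8) inclusive
  edge (2, 2)→(4, 2): d=(2,0) inclusive
    (1,1)@(3, 3): e=[10,4,2] → X
    (2,1)@(5, 3): e=[-6,20,2] → .
    (1,2)@(3, 5): e=[14,-4,6] → .
    (2,3)@(5, 7): e=[2,4,10] → X
    (3,3)@(7, 7): e=[-14,20,10] → .
    (2,4)@(5, 9): e=[6,-4,14] → .
  covered (2 px):
    . . . . . .
    . X . . . .
    . . . . . .
    . . X . . .
    . . . . . .
    . . . . . .

Z-buffer (winner per pixel, '.' = empty):
  . . . . . .
  . 1 . . . .
  . . 0 . . .
  . . 1 . . 0
  . . . . . .
  . . . . . .

Final: 1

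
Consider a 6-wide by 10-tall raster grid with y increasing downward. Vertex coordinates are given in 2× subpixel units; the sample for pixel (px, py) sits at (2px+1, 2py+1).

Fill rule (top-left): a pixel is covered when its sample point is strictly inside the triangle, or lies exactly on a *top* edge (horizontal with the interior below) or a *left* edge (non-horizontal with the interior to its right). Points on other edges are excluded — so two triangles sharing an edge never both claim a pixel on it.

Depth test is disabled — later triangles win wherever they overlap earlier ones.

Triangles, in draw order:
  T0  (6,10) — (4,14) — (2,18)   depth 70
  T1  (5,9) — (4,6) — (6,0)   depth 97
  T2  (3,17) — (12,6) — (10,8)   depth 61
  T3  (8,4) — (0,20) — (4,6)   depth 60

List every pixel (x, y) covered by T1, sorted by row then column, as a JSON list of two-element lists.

T0:
  degenerate (2·area = 0) — covers nothing
T1:
  2·area = 12
  edge (5, 9)→(4, 6): d=(-1,-3) top-left  bias=+0
  edge (4, 6)→(6, 0): d=(2,-6) top-left  bias=+0
  edge (6, 0)→(5, 9): d=(-1,9) right/bottom  bias=-1
    (1,1)@(3, 3): e=[0,-12,24] → .  [on edge]
    (2,1)@(5, 3): e=[6,0,6] → X  [on edge]
    (3,1)@(7, 3): e=[12,12,-12] → .
    (2,2)@(5, 5): e=[4,4,4] → X
    (3,2)@(7, 5): e=[10,16,-14] → .
    (2,3)@(5, 7): e=[2,8,2] → X
    (3,3)@(7, 7): e=[8,20,-16] → .
    (1,4)@(3, 9): e=[-6,0,18] → .  [on edge]
    (2,4)@(5, 9): e=[0,12,0] → .  [on edge]
    (0,7)@(1, 15): e=[-18,0,30] → .  [on edge]
    (3,7)@(7, 15): e=[0,36,-24] → .  [on edge]
  covered (3 px):
    . . . . . .
    . . X . . .
    . . X . . .
    . . X . . .
    . . . . . .
    . . . . . .
    . . . . . .
    . . . . . .
    . . . . . .
    . . . . . .
T2:
  2·area = 4  (B↔C swapped to make it positive)
  edge (3, 17)→(10, 8): d=(7,-9) top-left  bias=+0
  edge (10, 8)→(12, 6): d=(2,-2) top-left  bias=+0
  edge (12, 6)→(3, 17): d=(-9,11) right/bottom  bias=-1
    (5,3)@(11, 7): e=[2,0,2] → X  [on edge]
    (4,4)@(9, 9): e=[-2,0,6] → .  [on edge]
    (5,4)@(11, 9): e=[16,4,-16] → .
    (3,5)@(7, 11): e=[-6,0,10] → .  [on edge]
    (2,6)@(5, 13): e=[-10,0,14] → .  [on edge]
    (1,7)@(3, 15): e=[-14,0,18] → .  [on edge]
    (0,8)@(1, 17): e=[-18,0,22] → .  [on edge]
    (1,8)@(3, 17): e=[0,4,0] → .  [on edge]
  covered (1 px):
    . . . . . .
    . . . . . .
    . . . . . .
    . . . . . X
    . . . . . .
    . . . . . .
    . . . . . .
    . . . . . .
    . . . . . .
    . . . . . .
T3:
  2·area = 48
  edge (8, 4)→(0, 20): d=(-8,16) right/bottom  bias=-1
  edge (0, 20)→(4, 6): d=(4,-14) top-left  bias=+0
  edge (4, 6)→(8, 4): d=(4,-2) top-left  bias=+0
    (3,2)@(7, 5): e=[8,38,2] → X
    (4,2)@(9, 5): e=[-24,66,6] → .
    (2,3)@(5, 7): e=[24,18,6] → X
    (3,3)@(7, 7): e=[-8,46,10] → .
    (2,4)@(5, 9): e=[8,26,14] → X
    (3,4)@(7, 9): e=[-24,54,18] → .
    (1,5)@(3, 11): e=[24,6,18] → X
    (2,5)@(5, 11): e=[-8,34,22] → .
    (1,6)@(3, 13): e=[8,14,26] → X
    (2,6)@(5, 13): e=[-24,42,30] → .
    (1,7)@(3, 15): e=[-8,22,34] → .
    (0,8)@(1, 17): e=[8,2,38] → X
  covered (6 px):
    . . . . . .
    . . . . . .
    . . . X . .
    . . X . . .
    . . X . . .
    . X . . . .
    . X . . . .
    . . . . . .
    X . . . . .
    . . . . . .

Answer: [[2,1],[2,2],[2,3]]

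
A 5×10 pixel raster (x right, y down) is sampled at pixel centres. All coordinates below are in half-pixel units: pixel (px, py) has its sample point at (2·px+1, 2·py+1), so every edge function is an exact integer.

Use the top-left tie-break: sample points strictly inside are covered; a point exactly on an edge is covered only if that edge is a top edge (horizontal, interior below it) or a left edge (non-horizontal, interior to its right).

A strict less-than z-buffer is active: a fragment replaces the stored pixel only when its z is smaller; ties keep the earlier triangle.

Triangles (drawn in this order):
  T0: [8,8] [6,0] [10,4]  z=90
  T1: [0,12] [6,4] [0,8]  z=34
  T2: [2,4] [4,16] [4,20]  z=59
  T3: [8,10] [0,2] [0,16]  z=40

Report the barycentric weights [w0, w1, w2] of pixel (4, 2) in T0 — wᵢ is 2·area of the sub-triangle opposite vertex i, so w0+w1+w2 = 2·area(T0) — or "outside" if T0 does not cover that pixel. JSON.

T0:
  2·area = 24
  edge (8, 8)→(6, 0): d=(-2,-8) top-left  bias=+0
  edge (6, 0)→(10, 4): d=(4,4) right/bottom  bias=-1
  edge (10, 4)→(8, 8): d=(-2,4) right/bottom  bias=-1
    (3,0)@(7, 1): e=[6,0,18] → .  [on edge]
    (3,1)@(7, 3): e=[2,8,14] → X
    (4,1)@(9, 3): e=[18,0,6] → .  [on edge]
    (3,2)@(7, 5): e=[-2,16,10] → .
    (4,2)@(9, 5): e=[14,8,2] → X
    (4,3)@(9, 7): e=[10,16,-2] → .
  covered (2 px):
    . . . . .
    . . . X .
    . . . . X
    . . . . .
    . . . . .
    . . . . .
    . . . . .
    . . . . .
    . . . . .
    . . . . .
T1:
  2·area = 24  (B↔C swapped to make it positive)
  edge (0, 12)→(0, 8): d=(0,-4) top-left  bias=+0
  edge (0, 8)→(6, 4): d=(6,-4) top-left  bias=+0
  edge (6, 4)→(0, 12): d=(-6,8) right/bottom  bias=-1
    (2,2)@(5, 5): e=[20,2,2] → X
    (3,2)@(7, 5): e=[28,10,-14] → .
    (1,3)@(3, 7): e=[12,6,6] → X
    (2,3)@(5, 7): e=[20,14,-10] → .
    (0,4)@(1, 9): e=[4,10,10] → X
    (1,4)@(3, 9): e=[12,18,-6] → .
    (0,5)@(1, 11): e=[4,22,-2] → .
  covered (3 px):
    . . . . .
    . . . . .
    . . X . .
    . X . . .
    X . . . .
    . . . . .
    . . . . .
    . . . . .
    . . . . .
    . . . . .
T2:
  2·area = 8
  edge (2, 4)→(4, 16): d=(2,12) right/bottom  bias=-1
  edge (4, 16)→(4, 20): d=(0,4) right/bottom  bias=-1
  edge (4, 20)→(2, 4): d=(-2,-16) top-left  bias=+0
    (1,5)@(3, 11): e=[2,4,2] → X
    (2,5)@(5, 11): e=[-22,-4,34] → .
    (1,6)@(3, 13): e=[6,4,-2] → .
  covered (1 px):
    . . . . .
    . . . . .
    . . . . .
    . . . . .
    . . . . .
    . X . . .
    . . . . .
    . . . . .
    . . . . .
    . . . . .
T3:
  2·area = 112  (B↔C swapped to make it positive)
  edge (8, 10)→(0, 16): d=(-8,6) right/bottom  bias=-1
  edge (0, 16)→(0, 2): d=(0,-14) top-left  bias=+0
  edge (0, 2)→(8, 10): d=(8,8) right/bottom  bias=-1
    (0,1)@(1, 3): e=[98,14,0] → .  [on edge]
    (0,2)@(1, 5): e=[82,14,16] → X
    (1,2)@(3, 5): e=[70,42,0] → .  [on edge]
    (0,3)@(1, 7): e=[66,14,32] → X
    (1,3)@(3, 7): e=[54,42,16] → X
    (2,3)@(5, 7): e=[42,70,0] → .  [on edge]
    (0,4)@(1, 9): e=[50,14,48] → X
    (2,4)@(5, 9): e=[26,70,16] → X
    (3,4)@(7, 9): e=[14,98,0] → .  [on edge]
    (0,5)@(1, 11): e=[34,14,64] → X
    (3,5)@(7, 11): e=[-2,98,16] → .
    (4,5)@(9, 11): e=[-14,126,0] → .  [on edge]
  covered (12 px):
    . . . . .
    . . . . .
    X . . . .
    X X . . .
    X X X . .
    X X X . .
    X X . . .
    X . . . .
    . . . . .
    . . . . .

Answer: [8,2,14]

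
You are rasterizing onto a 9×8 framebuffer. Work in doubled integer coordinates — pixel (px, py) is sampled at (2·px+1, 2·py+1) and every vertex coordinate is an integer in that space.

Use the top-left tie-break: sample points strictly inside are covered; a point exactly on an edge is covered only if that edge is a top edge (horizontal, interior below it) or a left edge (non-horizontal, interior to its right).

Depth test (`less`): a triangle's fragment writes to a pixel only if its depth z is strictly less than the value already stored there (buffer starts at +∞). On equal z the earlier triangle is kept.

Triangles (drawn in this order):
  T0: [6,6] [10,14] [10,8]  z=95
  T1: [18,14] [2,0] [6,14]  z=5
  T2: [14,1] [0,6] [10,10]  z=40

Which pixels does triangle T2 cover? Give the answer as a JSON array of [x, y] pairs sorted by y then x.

T0:
  2·area = 24  (B↔C swapped to make it positive)
  edge (6, 6)→(10, 8): d=(4,2) right/bottom  bias=-1
  edge (10, 8)→(10, 14): d=(0,6) right/bottom  bias=-1
  edge (10, 14)→(6, 6): d=(-4,-8) top-left  bias=+0
    (3,3)@(7, 7): e=[2,18,4] → X
    (4,3)@(9, 7): e=[-2,6,20] → .
    (3,4)@(7, 9): e=[10,18,-4] → .
    (4,4)@(9, 9): e=[6,6,12] → X
    (5,4)@(11, 9): e=[2,-6,28] → .
    (4,5)@(9, 11): e=[14,6,4] → X
    (5,5)@(11, 11): e=[10,-6,20] → .
    (4,6)@(9, 13): e=[22,6,-4] → .
  covered (3 px):
    . . . . . . . . .
    . . . . . . . . .
    . . . . . . . . .
    . . . X . . . . .
    . . . . X . . . .
    . . . . X . . . .
    . . . . . . . . .
    . . . . . . . . .
T1:
  2·area = 168  (B↔C swapped to make it positive)
  edge (18, 14)→(6, 14): d=(-12,0) right/bottom  bias=-1
  edge (6, 14)→(2, 0): d=(-4,-14) top-left  bias=+0
  edge (2, 0)→(18, 14): d=(16,14) right/bottom  bias=-1
    (1,0)@(3, 1): e=[156,10,2] → X
    (2,0)@(5, 1): e=[156,38,-26] → .
    (1,1)@(3, 3): e=[132,2,34] → X
    (2,1)@(5, 3): e=[132,30,6] → X
    (3,1)@(7, 3): e=[132,58,-22] → .
    (1,2)@(3, 5): e=[108,-6,66] → .
    (2,2)@(5, 5): e=[108,22,38] → X
    (3,2)@(7, 5): e=[108,50,10] → X
    (4,2)@(9, 5): e=[108,78,-18] → .
    (2,3)@(5, 7): e=[84,14,70] → X
    (4,3)@(9, 7): e=[84,70,14] → X
    (5,3)@(11, 7): e=[84,98,-14] → .
  covered (21 px):
    . X . . . . . . .
    . X X . . . . . .
    . . X X . . . . .
    . . X X X . . . .
    . . X X X X . . .
    . . . X X X X . .
    . . . X X X X X .
    . . . . . . . . .
T2:
  2·area = 106  (B↔C swapped to make it positive)
  edge (14, 1)→(10, 10): d=(-4,9) right/bottom  bias=-1
  edge (10, 10)→(0, 6): d=(-10,-4) top-left  bias=+0
  edge (0, 6)→(14, 1): d=(14,-5) top-left  bias=+0
    (4,1)@(9, 3): e=[37,66,3] → X
    (5,1)@(11, 3): e=[19,74,13] → X
    (6,1)@(13, 3): e=[1,82,23] → X
    (7,1)@(15, 3): e=[-17,90,33] → .
    (1,2)@(3, 5): e=[83,22,1] → X
    (2,2)@(5, 5): e=[65,30,11] → X
    (3,2)@(7, 5): e=[47,38,21] → X
    (6,2)@(13, 5): e=[-7,62,51] → .
    (1,3)@(3, 7): e=[75,2,29] → X
    (6,3)@(13, 7): e=[-15,42,79] → .
    (1,4)@(3, 9): e=[67,-18,57] → .
    (2,4)@(5, 9): e=[49,-10,67] → .
  covered (14 px):
    . . . . . . . . .
    . . . . X X X . .
    . X X X X X . . .
    . X X X X X . . .
    . . . . X . . . .
    . . . . . . . . .
    . . . . . . . . .
    . . . . . . . . .

Answer: [[4,1],[5,1],[6,1],[1,2],[2,2],[3,2],[4,2],[5,2],[1,3],[2,3],[3,3],[4,3],[5,3],[4,4]]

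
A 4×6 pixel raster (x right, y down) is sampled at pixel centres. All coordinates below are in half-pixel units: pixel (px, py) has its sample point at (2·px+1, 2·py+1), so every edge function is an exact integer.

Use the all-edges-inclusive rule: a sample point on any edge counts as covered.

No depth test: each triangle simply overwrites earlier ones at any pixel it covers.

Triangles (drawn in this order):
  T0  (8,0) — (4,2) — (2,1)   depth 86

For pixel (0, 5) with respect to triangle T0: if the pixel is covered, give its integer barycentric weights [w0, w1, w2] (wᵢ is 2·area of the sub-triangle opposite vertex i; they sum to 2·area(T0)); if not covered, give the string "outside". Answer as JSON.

T0:
  2·area = 8
  edge (8, 0)→(4, 2): d=(-4,2) inclusive
  edge (4, 2)→(2, 1): d=(-2,-1) inclusive
  edge (2, 1)→(8, 0): d=(6,-1) inclusive
    (1,0)@(3, 1): e=[6,1,1] → X
    (2,0)@(5, 1): e=[2,3,3] → X
    (3,0)@(7, 1): e=[-2,5,5] → .
    (1,1)@(3, 3): e=[-2,-3,13] → .
    (2,1)@(5, 3): e=[-6,-1,15] → .
  covered (2 px):
    . X X .
    . . . .
    . . . .
    . . . .
    . . . .
    . . . .

Final: "outside"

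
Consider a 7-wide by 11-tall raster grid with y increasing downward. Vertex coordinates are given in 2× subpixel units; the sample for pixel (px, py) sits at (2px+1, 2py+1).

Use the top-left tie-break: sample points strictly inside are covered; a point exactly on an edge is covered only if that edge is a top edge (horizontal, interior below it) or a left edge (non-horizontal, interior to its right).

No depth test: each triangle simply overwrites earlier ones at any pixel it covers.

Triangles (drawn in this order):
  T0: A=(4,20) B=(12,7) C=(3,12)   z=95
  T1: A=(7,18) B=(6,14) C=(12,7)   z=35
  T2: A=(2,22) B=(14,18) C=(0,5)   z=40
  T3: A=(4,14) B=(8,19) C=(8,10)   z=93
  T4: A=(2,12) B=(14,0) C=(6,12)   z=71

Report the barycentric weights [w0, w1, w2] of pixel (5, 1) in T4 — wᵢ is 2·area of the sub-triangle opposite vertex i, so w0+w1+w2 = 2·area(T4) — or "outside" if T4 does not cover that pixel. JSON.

T0:
  2·area = 77  (B↔C swapped to make it positive)
  edge (4, 20)→(3, 12): d=(-1,-8) top-left  bias=+0
  edge (3, 12)→(12, 7): d=(9,-5) top-left  bias=+0
  edge (12, 7)→(4, 20): d=(-8,13) right/bottom  bias=-1
    (4,4)@(9, 9): e=[51,3,23] → #
    (5,4)@(11, 9): e=[67,13,-3] → ·
    (2,5)@(5, 11): e=[17,1,59] → #
    (3,5)@(7, 11): e=[33,11,33] → #
    (5,5)@(11, 11): e=[65,31,-19] → ·
    (2,6)@(5, 13): e=[15,19,43] → #
    (4,6)@(9, 13): e=[47,39,-9] → ·
    (2,7)@(5, 15): e=[13,37,27] → #
    (4,7)@(9, 15): e=[45,57,-25] → ·
    (2,8)@(5, 17): e=[11,55,11] → #
    (3,8)@(7, 17): e=[27,65,-15] → ·
    (2,9)@(5, 19): e=[9,73,-5] → ·
  covered (9 px):
    · · · · · · ·
    · · · · · · ·
    · · · · · · ·
    · · · · · · ·
    · · · · # · ·
    · · # # # · ·
    · · # # · · ·
    · · # # · · ·
    · · # · · · ·
    · · · · · · ·
    · · · · · · ·
T1:
  2·area = 31
  edge (7, 18)→(6, 14): d=(-1,-4) top-left  bias=+0
  edge (6, 14)→(12, 7): d=(6,-7) top-left  bias=+0
  edge (12, 7)→(7, 18): d=(-5,11) right/bottom  bias=-1
    (5,4)@(11, 9): e=[25,5,1] → #
    (6,4)@(13, 9): e=[33,19,-21] → ·
    (4,5)@(9, 11): e=[15,3,13] → #
    (5,5)@(11, 11): e=[23,17,-9] → ·
    (3,6)@(7, 13): e=[5,1,25] → #
    (5,6)@(11, 13): e=[21,29,-19] → ·
    (3,7)@(7, 15): e=[3,13,15] → #
    (4,7)@(9, 15): e=[11,27,-7] → ·
    (3,8)@(7, 17): e=[1,25,5] → #
    (4,8)@(9, 17): e=[9,39,-17] → ·
    (3,9)@(7, 19): e=[-1,37,-5] → ·
  covered (6 px):
    · · · · · · ·
    · · · · · · ·
    · · · · · · ·
    · · · · · · ·
    · · · · · # ·
    · · · · # · ·
    · · · # # · ·
    · · · # · · ·
    · · · # · · ·
    · · · · · · ·
    · · · · · · ·
T2:
  2·area = 212  (B↔C swapped to make it positive)
  edge (2, 22)→(0, 5): d=(-2,-17) top-left  bias=+0
  edge (0, 5)→(14, 18): d=(14,13) right/bottom  bias=-1
  edge (14, 18)→(2, 22): d=(-12,4) right/bottom  bias=-1
    (0,3)@(1, 7): e=[13,15,184] → #
    (1,3)@(3, 7): e=[47,-11,176] → ·
    (0,4)@(1, 9): e=[9,43,160] → #
    (1,4)@(3, 9): e=[43,17,152] → #
    (2,4)@(5, 9): e=[77,-9,144] → ·
    (0,5)@(1, 11): e=[5,71,136] → #
    (2,5)@(5, 11): e=[73,19,120] → #
    (3,5)@(7, 11): e=[107,-7,112] → ·
    (0,6)@(1, 13): e=[1,99,112] → #
    (3,6)@(7, 13): e=[103,21,88] → #
    (4,6)@(9, 13): e=[137,-5,80] → ·
    (0,7)@(1, 15): e=[-3,127,88] → ·
    (5,9)@(11, 19): e=[159,53,0] → ·  [on edge]
    (2,10)@(5, 21): e=[53,159,0] → ·  [on edge]
  covered (24 px):
    · · · · · · ·
    · · · · · · ·
    · · · · · · ·
    # · · · · · ·
    # # · · · · ·
    # # # · · · ·
    # # # # · · ·
    · # # # # · ·
    · # # # # # ·
    · # # # # · ·
    · # · · · · ·
T3:
  2·area = 36  (B↔C swapped to make it positive)
  edge (4, 14)→(8, 10): d=(4,-4) top-left  bias=+0
  edge (8, 10)→(8, 19): d=(0,9) right/bottom  bias=-1
  edge (8, 19)→(4, 14): d=(-4,-5) top-left  bias=+0
    (6,2)@(13, 5): e=[0,-45,81] → ·  [on edge]
    (5,3)@(11, 7): e=[0,-27,63] → ·  [on edge]
    (4,4)@(9, 9): e=[0,-9,45] → ·  [on edge]
    (3,5)@(7, 11): e=[0,9,27] → #  [on edge]
    (4,5)@(9, 11): e=[8,-9,37] → ·
    (2,6)@(5, 13): e=[0,27,9] → #  [on edge]
    (4,6)@(9, 13): e=[16,-9,29] → ·
    (1,7)@(3, 15): e=[0,45,-9] → ·  [on edge]
    (2,7)@(5, 15): e=[8,27,1] → #
    (4,7)@(9, 15): e=[24,-9,21] → ·
    (0,8)@(1, 17): e=[0,63,-27] → ·  [on edge]
    (2,8)@(5, 17): e=[16,27,-7] → ·
  covered (6 px):
    · · · · · · ·
    · · · · · · ·
    · · · · · · ·
    · · · · · · ·
    · · · · · · ·
    · · · # · · ·
    · · # # · · ·
    · · # # · · ·
    · · · # · · ·
    · · · · · · ·
    · · · · · · ·
T4:
  2·area = 48
  edge (2, 12)→(14, 0): d=(12,-12) top-left  bias=+0
  edge (14, 0)→(6, 12): d=(-8,12) right/bottom  bias=-1
  edge (6, 12)→(2, 12): d=(-4,0) right/bottom  bias=-1
    (6,0)@(13, 1): e=[0,4,44] → #  [on edge]
    (5,1)@(11, 3): e=[0,12,36] → #  [on edge]
    (6,1)@(13, 3): e=[24,-12,36] → ·
    (4,2)@(9, 5): e=[0,20,28] → #  [on edge]
    (5,2)@(11, 5): e=[24,-4,28] → ·
    (3,3)@(7, 7): e=[0,28,20] → #  [on edge]
    (5,3)@(11, 7): e=[48,-20,20] → ·
    (2,4)@(5, 9): e=[0,36,12] → #  [on edge]
    (4,4)@(9, 9): e=[48,-12,12] → ·
    (1,5)@(3, 11): e=[0,44,4] → #  [on edge]
    (3,5)@(7, 11): e=[48,-4,4] → ·
    (0,6)@(1, 13): e=[0,52,-4] → ·  [on edge]
  covered (9 px):
    · · · · · · #
    · · · · · # ·
    · · · · # · ·
    · · · # # · ·
    · · # # · · ·
    · # # · · · ·
    · · · · · · ·
    · · · · · · ·
    · · · · · · ·
    · · · · · · ·
    · · · · · · ·

Final: [12,36,0]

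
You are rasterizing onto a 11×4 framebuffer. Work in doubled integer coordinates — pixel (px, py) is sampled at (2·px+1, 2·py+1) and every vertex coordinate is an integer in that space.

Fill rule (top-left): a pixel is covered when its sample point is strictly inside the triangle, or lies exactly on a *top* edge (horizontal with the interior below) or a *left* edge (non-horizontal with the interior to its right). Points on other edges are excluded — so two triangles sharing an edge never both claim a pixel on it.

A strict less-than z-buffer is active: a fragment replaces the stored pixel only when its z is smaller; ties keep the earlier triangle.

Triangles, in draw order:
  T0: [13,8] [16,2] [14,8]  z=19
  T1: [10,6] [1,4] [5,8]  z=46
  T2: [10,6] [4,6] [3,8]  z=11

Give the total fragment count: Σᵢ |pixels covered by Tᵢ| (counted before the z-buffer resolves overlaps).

T0:
  2·area = 6
  edge (13, 8)→(16, 2): d=(3,-6) top-left  bias=+0
  edge (16, 2)→(14, 8): d=(-2,6) right/bottom  bias=-1
  edge (14, 8)→(13, 8): d=(-1,0) right/bottom  bias=-1
    (7,2)@(15, 5): e=[3,0,3] → .  [on edge]
  covered (0 px):
    . . . . . . . . . . .
    . . . . . . . . . . .
    . . . . . . . . . . .
    . . . . . . . . . . .
T1:
  2·area = 28  (B↔C swapped to make it positive)
  edge (10, 6)→(5, 8): d=(-5,2) right/bottom  bias=-1
  edge (5, 8)→(1, 4): d=(-4,-4) top-left  bias=+0
  edge (1, 4)→(10, 6): d=(9,2) right/bottom  bias=-1
    (1,2)@(3, 5): e=[19,4,5] → X
    (2,2)@(5, 5): e=[15,12,1] → X
    (3,2)@(7, 5): e=[11,20,-3] → .
    (1,3)@(3, 7): e=[9,-4,23] → .
    (2,3)@(5, 7): e=[5,4,19] → X
    (3,3)@(7, 7): e=[1,12,15] → X
    (4,3)@(9, 7): e=[-3,20,11] → .
  covered (4 px):
    . . . . . . . . . . .
    . . . . . . . . . . .
    . X X . . . . . . . .
    . . X X . . . . . . .
T2:
  2·area = 12  (B↔C swapped to make it positive)
  edge (10, 6)→(3, 8): d=(-7,2) right/bottom  bias=-1
  edge (3, 8)→(4, 6): d=(1,-2) top-left  bias=+0
  edge (4, 6)→(10, 6): d=(6,0) top-left  bias=+0
    (2,3)@(5, 7): e=[3,3,6] → X
    (3,3)@(7, 7): e=[-1,7,6] → .
  covered (1 px):
    . . . . . . . . . . .
    . . . . . . . . . . .
    . . . . . . . . . . .
    . . X . . . . . . . .

Final: 5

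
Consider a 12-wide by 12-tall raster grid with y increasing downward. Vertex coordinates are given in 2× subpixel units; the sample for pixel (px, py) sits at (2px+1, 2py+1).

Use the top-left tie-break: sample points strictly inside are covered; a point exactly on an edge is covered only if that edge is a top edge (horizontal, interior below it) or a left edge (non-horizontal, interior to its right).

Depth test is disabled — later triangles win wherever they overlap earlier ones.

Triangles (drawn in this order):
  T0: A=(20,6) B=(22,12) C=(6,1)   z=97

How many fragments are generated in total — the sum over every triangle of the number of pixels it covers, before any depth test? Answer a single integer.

T0:
  2·area = 74
  edge (20, 6)→(22, 12): d=(2,6) right/bottom  bias=-1
  edge (22, 12)→(6, 1): d=(-16,-11) top-left  bias=+0
  edge (6, 1)→(20, 6): d=(14,5) right/bottom  bias=-1
    (4,1)@(9, 3): e=[60,1,13] → #
    (5,1)@(11, 3): e=[48,23,3] → #
    (6,1)@(13, 3): e=[36,45,-7] → ·
    (9,1)@(19, 3): e=[0,111,-37] → ·  [on edge]
    (4,2)@(9, 5): e=[64,-31,41] → ·
    (5,2)@(11, 5): e=[52,-9,31] → ·
    (6,2)@(13, 5): e=[40,13,21] → #
    (7,2)@(15, 5): e=[28,35,11] → #
    (8,2)@(17, 5): e=[16,57,1] → #
    (9,2)@(19, 5): e=[4,79,-9] → ·
    (6,3)@(13, 7): e=[44,-19,49] → ·
    (7,3)@(15, 7): e=[32,3,39] → #
    (10,4)@(21, 9): e=[0,37,37] → ·  [on edge]
    (11,7)@(23, 15): e=[0,-37,111] → ·  [on edge]
  covered (10 px):
    · · · · · · · · · · · ·
    · · · · # # · · · · · ·
    · · · · · · # # # · · ·
    · · · · · · · # # # · ·
    · · · · · · · · · # · ·
    · · · · · · · · · · # ·
    · · · · · · · · · · · ·
    · · · · · · · · · · · ·
    · · · · · · · · · · · ·
    · · · · · · · · · · · ·
    · · · · · · · · · · · ·
    · · · · · · · · · · · ·

Answer: 10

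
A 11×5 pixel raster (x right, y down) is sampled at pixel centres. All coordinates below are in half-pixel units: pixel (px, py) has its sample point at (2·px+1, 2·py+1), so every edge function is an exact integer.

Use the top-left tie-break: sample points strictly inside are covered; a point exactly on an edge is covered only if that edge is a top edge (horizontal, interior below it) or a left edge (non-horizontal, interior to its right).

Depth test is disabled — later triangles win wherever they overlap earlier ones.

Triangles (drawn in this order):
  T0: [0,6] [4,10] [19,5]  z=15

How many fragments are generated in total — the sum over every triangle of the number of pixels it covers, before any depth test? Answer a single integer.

T0:
  2·area = 80  (B↔C swapped to make it positive)
  edge (0, 6)→(19, 5): d=(19,-1) top-left  bias=+0
  edge (19, 5)→(4, 10): d=(-15,5) right/bottom  bias=-1
  edge (4, 10)→(0, 6): d=(-4,-4) top-left  bias=+0
    (9,2)@(19, 5): e=[0,0,80] → ·  [on edge]
    (0,3)@(1, 7): e=[20,60,0] → █  [on edge]
    (1,3)@(3, 7): e=[22,50,8] → █
    (2,3)@(5, 7): e=[24,40,16] → █
    (3,3)@(7, 7): e=[26,30,24] → █
    (4,3)@(9, 7): e=[28,20,32] → █
    (5,3)@(11, 7): e=[30,10,40] → █
    (6,3)@(13, 7): e=[32,0,48] → ·  [on edge]
    (0,4)@(1, 9): e=[58,30,-8] → ·
    (1,4)@(3, 9): e=[60,20,0] → █  [on edge]
    (3,4)@(7, 9): e=[64,0,16] → ·  [on edge]
    (4,4)@(9, 9): e=[66,-10,24] → ·
  covered (8 px):
    · · · · · · · · · · ·
    · · · · · · · · · · ·
    · · · · · · · · · · ·
    █ █ █ █ █ █ · · · · ·
    · █ █ · · · · · · · ·

Result: 8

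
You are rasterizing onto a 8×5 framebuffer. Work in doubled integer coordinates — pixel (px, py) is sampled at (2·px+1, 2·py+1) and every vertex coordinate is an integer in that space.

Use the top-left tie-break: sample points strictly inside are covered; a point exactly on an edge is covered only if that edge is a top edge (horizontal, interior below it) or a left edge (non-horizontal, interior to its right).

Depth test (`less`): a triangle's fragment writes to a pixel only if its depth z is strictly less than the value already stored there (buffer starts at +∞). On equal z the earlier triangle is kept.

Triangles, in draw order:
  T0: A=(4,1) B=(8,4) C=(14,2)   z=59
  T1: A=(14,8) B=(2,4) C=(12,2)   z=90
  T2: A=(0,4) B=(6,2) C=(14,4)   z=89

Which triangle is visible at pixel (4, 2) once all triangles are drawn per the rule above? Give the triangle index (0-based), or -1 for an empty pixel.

T0:
  2·area = 26  (B↔C swapped to make it positive)
  edge (4, 1)→(14, 2): d=(10,1) right/bottom  bias=-1
  edge (14, 2)→(8, 4): d=(-6,2) right/bottom  bias=-1
  edge (8, 4)→(4, 1): d=(-4,-3) top-left  bias=+0
    (3,1)@(7, 3): e=[17,8,1] → #
    (4,1)@(9, 3): e=[15,4,7] → #
    (5,1)@(11, 3): e=[13,0,13] → ·  [on edge]
    (2,2)@(5, 5): e=[39,0,-13] → ·  [on edge]
    (3,2)@(7, 5): e=[37,-4,-7] → ·
    (4,2)@(9, 5): e=[35,-8,-1] → ·
  covered (2 px):
    · · · · · · · ·
    · · · # # · · ·
    · · · · · · · ·
    · · · · · · · ·
    · · · · · · · ·
T1:
  2·area = 64
  edge (14, 8)→(2, 4): d=(-12,-4) top-left  bias=+0
  edge (2, 4)→(12, 2): d=(10,-2) top-left  bias=+0
  edge (12, 2)→(14, 8): d=(2,6) right/bottom  bias=-1
    (3,1)@(7, 3): e=[32,0,32] → #  [on edge]
    (4,1)@(9, 3): e=[40,4,20] → #
    (5,1)@(11, 3): e=[48,8,8] → #
    (6,1)@(13, 3): e=[56,12,-4] → ·
    (2,2)@(5, 5): e=[0,16,48] → #  [on edge]
    (6,2)@(13, 5): e=[32,32,0] → ·  [on edge]
    (2,3)@(5, 7): e=[-24,36,52] → ·
    (3,3)@(7, 7): e=[-16,40,40] → ·
    (4,3)@(9, 7): e=[-8,44,28] → ·
    (5,3)@(11, 7): e=[0,48,16] → #  [on edge]
    (6,3)@(13, 7): e=[8,52,4] → #
    (7,3)@(15, 7): e=[16,56,-8] → ·
  covered (9 px):
    · · · · · · · ·
    · · · # # # · ·
    · · # # # # · ·
    · · · · · # # ·
    · · · · · · · ·
T2:
  2·area = 28
  edge (0, 4)→(6, 2): d=(6,-2) top-left  bias=+0
  edge (6, 2)→(14, 4): d=(8,2) right/bottom  bias=-1
  edge (14, 4)→(0, 4): d=(-14,0) right/bottom  bias=-1
    (4,0)@(9, 1): e=[0,-14,42] → ·  [on edge]
    (1,1)@(3, 3): e=[0,14,14] → #  [on edge]
    (2,1)@(5, 3): e=[4,10,14] → #
    (3,1)@(7, 3): e=[8,6,14] → #
    (4,1)@(9, 3): e=[12,2,14] → #
    (5,1)@(11, 3): e=[16,-2,14] → ·
    (1,2)@(3, 5): e=[12,30,-14] → ·
    (2,2)@(5, 5): e=[16,26,-14] → ·
    (3,2)@(7, 5): e=[20,22,-14] → ·
    (4,2)@(9, 5): e=[24,18,-14] → ·
  covered (4 px):
    · · · · · · · ·
    · # # # # · · ·
    · · · · · · · ·
    · · · · · · · ·
    · · · · · · · ·

Z-buffer (winner per pixel, '.' = empty):
  . . . . . . . .
  . 2 2 0 0 1 . .
  . . 1 1 1 1 . .
  . . . . . 1 1 .
  . . . . . . . .

Final: 1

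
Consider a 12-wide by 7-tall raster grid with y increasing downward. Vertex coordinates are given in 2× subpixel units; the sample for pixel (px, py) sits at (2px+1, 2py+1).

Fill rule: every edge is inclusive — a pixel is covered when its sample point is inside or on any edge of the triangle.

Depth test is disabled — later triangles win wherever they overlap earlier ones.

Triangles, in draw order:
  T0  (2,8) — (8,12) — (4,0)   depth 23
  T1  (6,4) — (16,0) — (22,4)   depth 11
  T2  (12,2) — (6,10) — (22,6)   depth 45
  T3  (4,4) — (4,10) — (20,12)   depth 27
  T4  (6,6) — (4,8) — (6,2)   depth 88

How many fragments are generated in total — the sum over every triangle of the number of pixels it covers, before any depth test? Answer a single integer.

T0:
  2·area = 56  (B↔C swapped to make it positive)
  edge (2, 8)→(4, 0): d=(2,-8) inclusive
  edge (4, 0)→(8, 12): d=(4,12) inclusive
  edge (8, 12)→(2, 8): d=(-6,-4) inclusive
    (2,1)@(5, 3): e=[14,0,42] → █  [on edge]
    (3,1)@(7, 3): e=[30,-24,50] → ·
    (1,2)@(3, 5): e=[2,32,22] → █
    (3,2)@(7, 5): e=[34,-16,38] → ·
    (1,3)@(3, 7): e=[6,40,10] → █
    (3,3)@(7, 7): e=[38,-8,26] → ·
    (1,4)@(3, 9): e=[10,48,-2] → ·
    (2,4)@(5, 9): e=[26,24,6] → █
    (3,4)@(7, 9): e=[42,0,14] → █  [on edge]
    (4,4)@(9, 9): e=[58,-24,22] → ·
    (2,5)@(5, 11): e=[30,32,-6] → ·
    (3,5)@(7, 11): e=[46,8,2] → █
  covered (8 px):
    · · · · · · · · · · · ·
    · · █ · · · · · · · · ·
    · █ █ · · · · · · · · ·
    · █ █ · · · · · · · · ·
    · · █ █ · · · · · · · ·
    · · · █ · · · · · · · ·
    · · · · · · · · · · · ·
T1:
  2·area = 64
  edge (6, 4)→(16, 0): d=(10,-4) inclusive
  edge (16, 0)→(22, 4): d=(6,4) inclusive
  edge (22, 4)→(6, 4): d=(-16,0) inclusive
    (7,0)@(15, 1): e=[6,10,48] → █
    (8,0)@(17, 1): e=[14,2,48] → █
    (9,0)@(19, 1): e=[22,-6,48] → ·
    (4,1)@(9, 3): e=[2,46,16] → █
    (5,1)@(11, 3): e=[10,38,16] → █
    (6,1)@(13, 3): e=[18,30,16] → █
    (9,1)@(19, 3): e=[42,6,16] → █
    (10,1)@(21, 3): e=[50,-2,16] → ·
    (4,2)@(9, 5): e=[22,58,-16] → ·
    (5,2)@(11, 5): e=[30,50,-16] → ·
    (6,2)@(13, 5): e=[38,42,-16] → ·
    (7,2)@(15, 5): e=[46,34,-16] → ·
  covered (8 px):
    · · · · · · · █ █ · · ·
    · · · · █ █ █ █ █ █ · ·
    · · · · · · · · · · · ·
    · · · · · · · · · · · ·
    · · · · · · · · · · · ·
    · · · · · · · · · · · ·
    · · · · · · · · · · · ·
T2:
  2·area = 104  (B↔C swapped to make it positive)
  edge (12, 2)→(22, 6): d=(10,4) inclusive
  edge (22, 6)→(6, 10): d=(-16,4) inclusive
  edge (6, 10)→(12, 2): d=(6,-8) inclusive
    (6,1)@(13, 3): e=[6,84,14] → █
    (7,1)@(15, 3): e=[-2,76,30] → ·
    (5,2)@(11, 5): e=[34,60,10] → █
    (7,2)@(15, 5): e=[18,44,42] → █
    (8,2)@(17, 5): e=[10,36,58] → █
    (9,2)@(19, 5): e=[2,28,74] → █
    (10,2)@(21, 5): e=[-6,20,90] → ·
    (4,3)@(9, 7): e=[62,36,6] → █
    (9,3)@(19, 7): e=[22,-4,86] → ·
    (3,4)@(7, 9): e=[90,12,2] → █
    (5,4)@(11, 9): e=[74,-4,34] → ·
    (6,4)@(13, 9): e=[66,-12,50] → ·
  covered (13 px):
    · · · · · · · · · · · ·
    · · · · · · █ · · · · ·
    · · · · · █ █ █ █ █ · ·
    · · · · █ █ █ █ █ · · ·
    · · · █ █ · · · · · · ·
    · · · · · · · · · · · ·
    · · · · · · · · · · · ·
T3:
  2·area = 96  (B↔C swapped to make it positive)
  edge (4, 4)→(20, 12): d=(16,8) inclusive
  edge (20, 12)→(4, 10): d=(-16,-2) inclusive
  edge (4, 10)→(4, 4): d=(0,-6) inclusive
    (2,2)@(5, 5): e=[8,82,6] → █
    (3,2)@(7, 5): e=[-8,86,18] → ·
    (2,3)@(5, 7): e=[40,50,6] → █
    (3,3)@(7, 7): e=[24,54,18] → █
    (4,3)@(9, 7): e=[8,58,30] → █
    (5,3)@(11, 7): e=[-8,62,42] → ·
    (2,4)@(5, 9): e=[72,18,6] → █
    (5,4)@(11, 9): e=[24,30,42] → █
    (6,4)@(13, 9): e=[8,34,54] → █
    (7,4)@(15, 9): e=[-8,38,66] → ·
    (2,5)@(5, 11): e=[104,-14,6] → ·
    (3,5)@(7, 11): e=[88,-10,18] → ·
  covered (12 px):
    · · · · · · · · · · · ·
    · · · · · · · · · · · ·
    · · █ · · · · · · · · ·
    · · █ █ █ · · · · · · ·
    · · █ █ █ █ █ · · · · ·
    · · · · · · █ █ █ · · ·
    · · · · · · · · · · · ·
T4:
  2·area = 8
  edge (6, 6)→(4, 8): d=(-2,2) inclusive
  edge (4, 8)→(6, 2): d=(2,-6) inclusive
  edge (6, 2)→(6, 6): d=(0,4) inclusive
    (5,0)@(11, 1): e=[0,28,-20] → ·  [on edge]
    (4,1)@(9, 3): e=[0,20,-12] → ·  [on edge]
    (2,2)@(5, 5): e=[4,0,4] → █  [on edge]
    (3,2)@(7, 5): e=[0,12,-4] → ·  [on edge]
    (2,3)@(5, 7): e=[0,4,4] → █  [on edge]
    (3,3)@(7, 7): e=[-4,16,-4] → ·
    (1,4)@(3, 9): e=[0,-4,12] → ·  [on edge]
    (2,4)@(5, 9): e=[-4,8,4] → ·
    (0,5)@(1, 11): e=[0,-12,20] → ·  [on edge]
    (1,5)@(3, 11): e=[-4,0,12] → ·  [on edge]
  covered (2 px):
    · · · · · · · · · · · ·
    · · · · · · · · · · · ·
    · · █ · · · · · · · · ·
    · · █ · · · · · · · · ·
    · · · · · · · · · · · ·
    · · · · · · · · · · · ·
    · · · · · · · · · · · ·

Final: 43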